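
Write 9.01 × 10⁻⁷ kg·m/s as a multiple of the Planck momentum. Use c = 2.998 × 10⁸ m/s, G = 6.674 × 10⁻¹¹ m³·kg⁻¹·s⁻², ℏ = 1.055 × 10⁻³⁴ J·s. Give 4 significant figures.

Planck momentum: p_P = √(ℏc³/G) = 6.527 kg·m/s.
9.01 × 10⁻⁷ / 6.527 = 1.381 × 10⁻⁷

1.381 × 10⁻⁷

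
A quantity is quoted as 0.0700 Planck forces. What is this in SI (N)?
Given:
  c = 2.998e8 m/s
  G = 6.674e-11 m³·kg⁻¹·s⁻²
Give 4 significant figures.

One Planck force: F_P = c⁴/G = 1.210e44 N.
0.0700 × 1.210e44 N = 8.473e42 N

8.473e42 N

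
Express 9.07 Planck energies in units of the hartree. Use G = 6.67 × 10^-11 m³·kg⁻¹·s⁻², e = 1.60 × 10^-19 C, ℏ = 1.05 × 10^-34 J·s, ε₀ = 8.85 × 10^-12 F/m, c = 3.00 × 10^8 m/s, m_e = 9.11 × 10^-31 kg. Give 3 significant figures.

4.05 × 10^27

Planck energy: E_P = √(ℏc⁵/G) = 1.96 × 10^9 J
hartree: E_h = m_e e⁴/(4πε₀ℏ)² = 4.38 × 10^-18 J
9.07 × 1.96 × 10^9 / 4.38 × 10^-18 = 4.05 × 10^27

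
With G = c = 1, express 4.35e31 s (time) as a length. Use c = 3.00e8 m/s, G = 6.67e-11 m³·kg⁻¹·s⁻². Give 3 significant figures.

1.31e40 m

Time → length via c.
4.35e31 s × (c) = 1.31e40 m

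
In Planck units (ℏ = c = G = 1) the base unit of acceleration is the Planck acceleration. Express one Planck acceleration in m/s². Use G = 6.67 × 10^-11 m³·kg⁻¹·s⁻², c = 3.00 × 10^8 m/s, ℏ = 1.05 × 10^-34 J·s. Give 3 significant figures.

5.59 × 10^51 m/s²

a_P = √(c⁷/(ℏG))
  = √(3.12 × 10^103)
  = 5.59 × 10^51 m/s²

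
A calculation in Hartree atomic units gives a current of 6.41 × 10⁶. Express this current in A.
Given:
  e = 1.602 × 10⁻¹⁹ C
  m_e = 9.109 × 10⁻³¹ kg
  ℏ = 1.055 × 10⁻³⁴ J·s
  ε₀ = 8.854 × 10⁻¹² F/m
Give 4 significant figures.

One atomic unit of electric current: I_au = e E_h/ℏ = m_e e⁵/((4πε₀)²ℏ³) = 6.612 × 10⁻³ A.
6.41 × 10⁶ × 6.612 × 10⁻³ A = 4.238 × 10⁴ A

4.238 × 10⁴ A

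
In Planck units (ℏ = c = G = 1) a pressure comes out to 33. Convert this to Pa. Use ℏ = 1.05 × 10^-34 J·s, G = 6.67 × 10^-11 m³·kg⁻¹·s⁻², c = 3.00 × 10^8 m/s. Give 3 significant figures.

1.54 × 10^115 Pa

One Planck pressure: p_P = c⁷/(ℏG²) = 4.68 × 10^113 Pa.
33 × 4.68 × 10^113 Pa = 1.54 × 10^115 Pa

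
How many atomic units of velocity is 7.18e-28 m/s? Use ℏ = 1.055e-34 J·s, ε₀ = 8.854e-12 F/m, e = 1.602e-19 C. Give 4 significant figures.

atomic unit of velocity: v_au = e²/(4πε₀ℏ) = 2.186e6 m/s.
7.18e-28 / 2.186e6 = 3.284e-34

3.284e-34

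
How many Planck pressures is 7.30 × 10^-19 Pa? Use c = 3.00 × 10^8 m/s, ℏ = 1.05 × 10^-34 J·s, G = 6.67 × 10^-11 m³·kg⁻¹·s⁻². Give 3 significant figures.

1.56 × 10^-132

Planck pressure: p_P = c⁷/(ℏG²) = 4.68 × 10^113 Pa.
7.30 × 10^-19 / 4.68 × 10^113 = 1.56 × 10^-132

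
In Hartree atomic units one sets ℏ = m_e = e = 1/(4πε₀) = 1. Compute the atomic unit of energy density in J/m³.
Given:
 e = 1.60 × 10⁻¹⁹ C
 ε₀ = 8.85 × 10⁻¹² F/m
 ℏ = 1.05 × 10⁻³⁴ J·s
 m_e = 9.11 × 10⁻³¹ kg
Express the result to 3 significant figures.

u_au = E_h/a₀³ = m_e⁴e¹⁰/((4πε₀)⁵ℏ⁸)
E_h = 4.38 × 10⁻¹⁸ J
a₀ = 5.26 × 10⁻¹¹ m
E_h/a₀³ = 3.01 × 10¹³ J/m³

3.01 × 10¹³ J/m³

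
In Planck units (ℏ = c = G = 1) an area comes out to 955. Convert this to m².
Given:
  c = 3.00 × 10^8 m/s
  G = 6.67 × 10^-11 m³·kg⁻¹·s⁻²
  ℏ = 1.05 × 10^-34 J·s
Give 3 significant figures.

One Planck area: A_P = ℏG/c³ = 2.59 × 10^-70 m².
955 × 2.59 × 10^-70 m² = 2.48 × 10^-67 m²

2.48 × 10^-67 m²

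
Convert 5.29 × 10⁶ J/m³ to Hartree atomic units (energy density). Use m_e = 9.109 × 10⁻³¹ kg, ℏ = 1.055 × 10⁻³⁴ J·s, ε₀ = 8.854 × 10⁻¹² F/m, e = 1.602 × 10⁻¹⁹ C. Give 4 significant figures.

atomic unit of energy density: u_au = E_h/a₀³ = m_e⁴e¹⁰/((4πε₀)⁵ℏ⁸) = 2.929 × 10¹³ J/m³.
5.29 × 10⁶ / 2.929 × 10¹³ = 1.806 × 10⁻⁷

1.806 × 10⁻⁷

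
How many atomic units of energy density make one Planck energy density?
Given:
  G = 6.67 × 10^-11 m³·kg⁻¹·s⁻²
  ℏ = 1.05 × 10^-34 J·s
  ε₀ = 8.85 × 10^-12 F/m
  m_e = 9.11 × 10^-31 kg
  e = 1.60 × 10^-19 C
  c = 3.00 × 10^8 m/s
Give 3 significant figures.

Planck energy density: u_P = c⁷/(ℏG²) = 4.68 × 10^113 J/m³
atomic unit of energy density: u_au = E_h/a₀³ = m_e⁴e¹⁰/((4πε₀)⁵ℏ⁸) = 3.01 × 10^13 J/m³
ratio = 4.68 × 10^113 / 3.01 × 10^13 = 1.55 × 10^100

1.55 × 10^100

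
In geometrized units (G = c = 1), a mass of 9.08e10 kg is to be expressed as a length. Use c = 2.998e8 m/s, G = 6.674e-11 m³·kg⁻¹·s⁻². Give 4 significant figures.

6.742e-17 m

In G = c = 1 units mass has dimensions of length; the conversion factor is G/c².
9.08e10 kg × (G/c²) = 6.742e-17 m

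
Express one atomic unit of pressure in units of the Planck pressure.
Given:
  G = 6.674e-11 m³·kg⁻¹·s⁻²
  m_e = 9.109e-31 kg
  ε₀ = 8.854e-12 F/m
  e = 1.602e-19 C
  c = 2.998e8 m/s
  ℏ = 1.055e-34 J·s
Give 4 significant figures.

atomic unit of pressure: P_au = E_h/a₀³ = m_e⁴e¹⁰/((4πε₀)⁵ℏ⁸) = 2.929e13 Pa
Planck pressure: p_P = c⁷/(ℏG²) = 4.632e113 Pa
ratio = 2.929e13 / 4.632e113 = 6.323e-101

6.323e-101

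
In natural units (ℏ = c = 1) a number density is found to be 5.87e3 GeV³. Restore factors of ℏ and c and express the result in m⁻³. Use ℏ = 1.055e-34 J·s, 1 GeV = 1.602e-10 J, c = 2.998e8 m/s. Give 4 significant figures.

7.627e50 m⁻³

Number density is [L]⁻³ = [E]³/(ℏc)³.
1 GeV³ → 1/(ℏc)³ × (1 GeV in J)³ = 1.299e47 m⁻³.
Result: 5.87e3 × 1.299e47 = 7.627e50 m⁻³.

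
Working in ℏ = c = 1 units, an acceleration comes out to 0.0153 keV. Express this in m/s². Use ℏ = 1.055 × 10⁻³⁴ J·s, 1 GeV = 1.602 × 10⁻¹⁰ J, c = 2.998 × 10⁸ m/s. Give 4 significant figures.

6.965 × 10²⁴ m/s²

Acceleration is [L]/[T]² = c·[E]/ℏ.
1 GeV → c/ℏ × (1 GeV in J) = 4.552 × 10³² m/s².
Convert the energy scale: 0.0153 keV = 1.53 × 10⁻⁸ GeV.
Result: 1.53 × 10⁻⁸ × 4.552 × 10³² = 6.965 × 10²⁴ m/s².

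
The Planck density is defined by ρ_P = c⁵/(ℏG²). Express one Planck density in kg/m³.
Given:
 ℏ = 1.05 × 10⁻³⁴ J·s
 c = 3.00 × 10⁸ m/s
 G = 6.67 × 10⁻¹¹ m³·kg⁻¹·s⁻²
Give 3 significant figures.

ρ_P = c⁵/(ℏG²)
  = 2.43 × 10⁴² / 4.67 × 10⁻⁵⁵
  = 5.20 × 10⁹⁶ kg/m³

5.20 × 10⁹⁶ kg/m³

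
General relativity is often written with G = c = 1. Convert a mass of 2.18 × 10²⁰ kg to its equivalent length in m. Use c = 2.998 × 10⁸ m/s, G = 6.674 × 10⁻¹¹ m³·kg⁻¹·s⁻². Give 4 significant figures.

In G = c = 1 units mass has dimensions of length; the conversion factor is G/c².
2.18 × 10²⁰ kg × (G/c²) = 1.619 × 10⁻⁷ m

1.619 × 10⁻⁷ m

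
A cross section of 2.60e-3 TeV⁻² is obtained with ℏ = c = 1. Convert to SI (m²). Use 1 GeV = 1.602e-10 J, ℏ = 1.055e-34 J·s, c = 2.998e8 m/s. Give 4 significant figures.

Area is [L]² = [E]⁻²·(ℏc)²; restore (ℏc)².
1 GeV⁻² → (ℏc)² × (1 GeV in J)⁻² = 3.898e-32 m².
Convert the energy scale: 2.60e-3 TeV⁻² = 2.60e-9 GeV⁻².
Result: 2.60e-9 × 3.898e-32 = 1.013e-40 m².

1.013e-40 m²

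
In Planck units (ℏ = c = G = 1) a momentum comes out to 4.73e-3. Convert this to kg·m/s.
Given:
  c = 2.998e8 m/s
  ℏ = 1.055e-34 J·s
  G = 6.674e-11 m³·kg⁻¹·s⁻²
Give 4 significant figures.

One Planck momentum: p_P = √(ℏc³/G) = 6.527 kg·m/s.
4.73e-3 × 6.527 kg·m/s = 0.03087 kg·m/s

0.03087 kg·m/s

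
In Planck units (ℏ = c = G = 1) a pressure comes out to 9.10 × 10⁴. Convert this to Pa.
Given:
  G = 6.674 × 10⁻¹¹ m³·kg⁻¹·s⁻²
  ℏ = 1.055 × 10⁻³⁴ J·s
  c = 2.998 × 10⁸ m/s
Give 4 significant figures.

4.215 × 10¹¹⁸ Pa

One Planck pressure: p_P = c⁷/(ℏG²) = 4.632 × 10¹¹³ Pa.
9.10 × 10⁴ × 4.632 × 10¹¹³ Pa = 4.215 × 10¹¹⁸ Pa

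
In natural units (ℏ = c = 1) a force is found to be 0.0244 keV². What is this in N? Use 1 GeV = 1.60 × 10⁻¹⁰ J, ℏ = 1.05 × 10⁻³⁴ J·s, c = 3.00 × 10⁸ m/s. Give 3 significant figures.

1.98 × 10⁻⁸ N

Force is [E]/[L] = [E]²/(ℏc); restore (ℏc)⁻¹.
1 GeV² → 1/(ℏc) × (1 GeV in J)² = 8.13 × 10⁵ N.
Convert the energy scale: 0.0244 keV² = 2.44 × 10⁻¹⁴ GeV².
Result: 2.44 × 10⁻¹⁴ × 8.13 × 10⁵ = 1.98 × 10⁻⁸ N.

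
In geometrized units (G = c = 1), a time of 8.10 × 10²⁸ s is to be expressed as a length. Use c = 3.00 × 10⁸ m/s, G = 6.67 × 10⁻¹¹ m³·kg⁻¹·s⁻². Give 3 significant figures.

Time → length via c.
8.10 × 10²⁸ s × (c) = 2.43 × 10³⁷ m

2.43 × 10³⁷ m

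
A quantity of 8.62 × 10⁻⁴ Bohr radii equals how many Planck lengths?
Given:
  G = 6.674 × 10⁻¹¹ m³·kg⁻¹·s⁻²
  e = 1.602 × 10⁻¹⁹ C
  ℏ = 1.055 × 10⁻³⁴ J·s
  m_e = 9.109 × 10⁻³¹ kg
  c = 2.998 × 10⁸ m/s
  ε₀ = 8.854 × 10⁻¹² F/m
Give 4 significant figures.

2.825 × 10²¹

Bohr radius: a₀ = 4πε₀ℏ²/(m_e e²) = 5.297 × 10⁻¹¹ m
Planck length: ℓ_P = √(ℏG/c³) = 1.616 × 10⁻³⁵ m
8.62 × 10⁻⁴ × 5.297 × 10⁻¹¹ / 1.616 × 10⁻³⁵ = 2.825 × 10²¹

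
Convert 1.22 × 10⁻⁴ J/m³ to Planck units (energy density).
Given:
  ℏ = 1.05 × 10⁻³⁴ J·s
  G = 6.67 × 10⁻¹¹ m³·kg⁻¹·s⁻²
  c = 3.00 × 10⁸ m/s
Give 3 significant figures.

Planck energy density: u_P = c⁷/(ℏG²) = 4.68 × 10¹¹³ J/m³.
1.22 × 10⁻⁴ / 4.68 × 10¹¹³ = 2.61 × 10⁻¹¹⁸

2.61 × 10⁻¹¹⁸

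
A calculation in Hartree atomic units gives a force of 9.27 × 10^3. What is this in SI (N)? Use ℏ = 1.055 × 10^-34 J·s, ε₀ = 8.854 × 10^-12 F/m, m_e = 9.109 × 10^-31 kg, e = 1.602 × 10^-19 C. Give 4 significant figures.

One atomic unit of force: F_au = E_h/a₀ = m_e²e⁶/((4πε₀)³ℏ⁴) = 8.220 × 10^-8 N.
9.27 × 10^3 × 8.220 × 10^-8 N = 7.620 × 10^-4 N

7.620 × 10^-4 N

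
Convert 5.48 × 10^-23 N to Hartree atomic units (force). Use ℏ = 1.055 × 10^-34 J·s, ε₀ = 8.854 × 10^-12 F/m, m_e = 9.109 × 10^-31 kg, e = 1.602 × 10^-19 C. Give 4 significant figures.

6.667 × 10^-16

atomic unit of force: F_au = E_h/a₀ = m_e²e⁶/((4πε₀)³ℏ⁴) = 8.220 × 10^-8 N.
5.48 × 10^-23 / 8.220 × 10^-8 = 6.667 × 10^-16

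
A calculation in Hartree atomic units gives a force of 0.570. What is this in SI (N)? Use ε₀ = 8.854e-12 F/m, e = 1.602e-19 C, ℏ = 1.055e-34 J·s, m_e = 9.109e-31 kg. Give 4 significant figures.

One atomic unit of force: F_au = E_h/a₀ = m_e²e⁶/((4πε₀)³ℏ⁴) = 8.220e-8 N.
0.570 × 8.220e-8 N = 4.685e-8 N

4.685e-8 N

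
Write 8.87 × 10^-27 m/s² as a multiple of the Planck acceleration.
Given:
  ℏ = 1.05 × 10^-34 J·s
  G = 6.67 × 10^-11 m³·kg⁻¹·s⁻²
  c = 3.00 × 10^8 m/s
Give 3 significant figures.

1.59 × 10^-78

Planck acceleration: a_P = √(c⁷/(ℏG)) = 5.59 × 10^51 m/s².
8.87 × 10^-27 / 5.59 × 10^51 = 1.59 × 10^-78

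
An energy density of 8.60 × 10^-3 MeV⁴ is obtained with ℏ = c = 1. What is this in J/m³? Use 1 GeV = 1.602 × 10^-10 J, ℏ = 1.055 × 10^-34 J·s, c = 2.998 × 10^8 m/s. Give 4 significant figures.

1.790 × 10^23 J/m³

[E]/[L]³ = [E]⁴/(ℏc)³; restore (ℏc)⁻³.
1 GeV⁴ → 1/(ℏc)³ × (1 GeV in J)⁴ = 2.082 × 10^37 J/m³.
Convert the energy scale: 8.60 × 10^-3 MeV⁴ = 8.60 × 10^-15 GeV⁴.
Result: 8.60 × 10^-15 × 2.082 × 10^37 = 1.790 × 10^23 J/m³.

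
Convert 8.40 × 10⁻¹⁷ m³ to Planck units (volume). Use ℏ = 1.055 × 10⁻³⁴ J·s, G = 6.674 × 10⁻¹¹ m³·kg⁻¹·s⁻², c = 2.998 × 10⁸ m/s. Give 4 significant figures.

Planck volume: V_P = (ℏG/c³)^(3/2) = 4.224 × 10⁻¹⁰⁵ m³.
8.40 × 10⁻¹⁷ / 4.224 × 10⁻¹⁰⁵ = 1.989 × 10⁸⁸

1.989 × 10⁸⁸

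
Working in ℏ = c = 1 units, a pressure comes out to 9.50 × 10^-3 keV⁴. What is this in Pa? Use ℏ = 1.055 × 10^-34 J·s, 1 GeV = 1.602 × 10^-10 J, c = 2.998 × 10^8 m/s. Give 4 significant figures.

Pressure is [E]/[L]³ = [E]⁴/(ℏc)³.
1 GeV⁴ → 1/(ℏc)³ × (1 GeV in J)⁴ = 2.082 × 10^37 Pa.
Convert the energy scale: 9.50 × 10^-3 keV⁴ = 9.50 × 10^-27 GeV⁴.
Result: 9.50 × 10^-27 × 2.082 × 10^37 = 1.978 × 10^11 Pa.

1.978 × 10^11 Pa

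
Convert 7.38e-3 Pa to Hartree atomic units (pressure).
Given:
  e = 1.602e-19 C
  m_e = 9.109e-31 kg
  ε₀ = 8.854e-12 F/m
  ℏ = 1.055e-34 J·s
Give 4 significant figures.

atomic unit of pressure: P_au = E_h/a₀³ = m_e⁴e¹⁰/((4πε₀)⁵ℏ⁸) = 2.929e13 Pa.
7.38e-3 / 2.929e13 = 2.520e-16

2.520e-16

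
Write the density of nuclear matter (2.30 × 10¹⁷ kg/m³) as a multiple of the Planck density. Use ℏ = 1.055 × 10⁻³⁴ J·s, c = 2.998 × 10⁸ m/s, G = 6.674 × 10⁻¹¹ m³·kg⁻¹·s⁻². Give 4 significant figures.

Planck density: ρ_P = c⁵/(ℏG²) = 5.154 × 10⁹⁶ kg/m³.
2.30 × 10¹⁷ / 5.154 × 10⁹⁶ = 4.463 × 10⁻⁸⁰

4.463 × 10⁻⁸⁰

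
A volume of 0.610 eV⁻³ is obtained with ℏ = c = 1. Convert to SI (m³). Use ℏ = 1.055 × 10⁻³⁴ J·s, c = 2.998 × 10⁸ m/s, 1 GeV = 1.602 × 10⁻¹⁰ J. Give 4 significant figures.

Volume is [L]³ = [E]⁻³·(ℏc)³.
1 GeV⁻³ → (ℏc)³ × (1 GeV in J)⁻³ = 7.696 × 10⁻⁴⁸ m³.
Convert the energy scale: 0.610 eV⁻³ = 6.10 × 10²⁶ GeV⁻³.
Result: 6.10 × 10²⁶ × 7.696 × 10⁻⁴⁸ = 4.695 × 10⁻²¹ m³.

4.695 × 10⁻²¹ m³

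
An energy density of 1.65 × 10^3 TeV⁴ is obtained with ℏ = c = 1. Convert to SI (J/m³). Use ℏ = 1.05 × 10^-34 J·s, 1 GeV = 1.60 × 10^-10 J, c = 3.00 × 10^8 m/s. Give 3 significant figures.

3.46 × 10^52 J/m³

[E]/[L]³ = [E]⁴/(ℏc)³; restore (ℏc)⁻³.
1 GeV⁴ → 1/(ℏc)³ × (1 GeV in J)⁴ = 2.10 × 10^37 J/m³.
Convert the energy scale: 1.65 × 10^3 TeV⁴ = 1.65 × 10^15 GeV⁴.
Result: 1.65 × 10^15 × 2.10 × 10^37 = 3.46 × 10^52 J/m³.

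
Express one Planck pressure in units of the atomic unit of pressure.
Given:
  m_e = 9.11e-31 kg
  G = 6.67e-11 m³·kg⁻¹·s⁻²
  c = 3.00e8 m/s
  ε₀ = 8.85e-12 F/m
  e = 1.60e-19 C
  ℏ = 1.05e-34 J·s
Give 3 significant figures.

Planck pressure: p_P = c⁷/(ℏG²) = 4.68e113 Pa
atomic unit of pressure: P_au = E_h/a₀³ = m_e⁴e¹⁰/((4πε₀)⁵ℏ⁸) = 3.01e13 Pa
ratio = 4.68e113 / 3.01e13 = 1.55e100

1.55e100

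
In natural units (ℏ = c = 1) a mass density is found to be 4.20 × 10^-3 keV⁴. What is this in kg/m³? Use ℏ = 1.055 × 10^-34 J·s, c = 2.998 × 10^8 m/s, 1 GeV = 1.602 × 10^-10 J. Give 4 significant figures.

Mass density is [E]/(c²[L]³) = [E]⁴/(ℏ³c⁵).
1 GeV⁴ → 1/(ℏ³c⁵) × (1 GeV in J)⁴ = 2.316 × 10^20 kg/m³.
Convert the energy scale: 4.20 × 10^-3 keV⁴ = 4.20 × 10^-27 GeV⁴.
Result: 4.20 × 10^-27 × 2.316 × 10^20 = 9.727 × 10^-7 kg/m³.

9.727 × 10^-7 kg/m³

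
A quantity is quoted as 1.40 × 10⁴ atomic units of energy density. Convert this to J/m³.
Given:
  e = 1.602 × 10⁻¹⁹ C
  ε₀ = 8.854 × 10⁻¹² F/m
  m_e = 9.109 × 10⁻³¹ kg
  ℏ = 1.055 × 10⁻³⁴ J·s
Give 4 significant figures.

4.101 × 10¹⁷ J/m³

One atomic unit of energy density: u_au = E_h/a₀³ = m_e⁴e¹⁰/((4πε₀)⁵ℏ⁸) = 2.929 × 10¹³ J/m³.
1.40 × 10⁴ × 2.929 × 10¹³ J/m³ = 4.101 × 10¹⁷ J/m³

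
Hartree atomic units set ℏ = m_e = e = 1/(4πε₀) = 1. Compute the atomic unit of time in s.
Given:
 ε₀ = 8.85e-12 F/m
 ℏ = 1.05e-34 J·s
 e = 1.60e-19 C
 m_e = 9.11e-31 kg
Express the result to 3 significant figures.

Dimensional analysis gives τ_au = (4πε₀)²ℏ³/(m_e e⁴).
E_h = 4.38e-18 J
ℏ/E_h = 2.40e-17 s

2.40e-17 s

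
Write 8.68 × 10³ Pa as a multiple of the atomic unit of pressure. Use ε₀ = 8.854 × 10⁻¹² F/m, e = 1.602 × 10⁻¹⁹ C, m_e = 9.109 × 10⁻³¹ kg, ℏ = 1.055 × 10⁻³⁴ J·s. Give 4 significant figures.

atomic unit of pressure: P_au = E_h/a₀³ = m_e⁴e¹⁰/((4πε₀)⁵ℏ⁸) = 2.929 × 10¹³ Pa.
8.68 × 10³ / 2.929 × 10¹³ = 2.963 × 10⁻¹⁰

2.963 × 10⁻¹⁰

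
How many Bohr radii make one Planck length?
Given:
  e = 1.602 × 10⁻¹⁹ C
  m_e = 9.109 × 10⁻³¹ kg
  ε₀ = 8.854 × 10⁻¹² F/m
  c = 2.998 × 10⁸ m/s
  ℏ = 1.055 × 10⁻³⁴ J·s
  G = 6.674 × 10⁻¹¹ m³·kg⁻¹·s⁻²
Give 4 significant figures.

3.051 × 10⁻²⁵

Planck length: ℓ_P = √(ℏG/c³) = 1.616 × 10⁻³⁵ m
Bohr radius: a₀ = 4πε₀ℏ²/(m_e e²) = 5.297 × 10⁻¹¹ m
ratio = 1.616 × 10⁻³⁵ / 5.297 × 10⁻¹¹ = 3.051 × 10⁻²⁵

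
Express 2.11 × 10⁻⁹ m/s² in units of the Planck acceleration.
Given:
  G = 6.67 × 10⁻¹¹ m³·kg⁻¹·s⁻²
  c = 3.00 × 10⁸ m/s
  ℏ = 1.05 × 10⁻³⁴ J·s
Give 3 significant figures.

3.78 × 10⁻⁶¹

Planck acceleration: a_P = √(c⁷/(ℏG)) = 5.59 × 10⁵¹ m/s².
2.11 × 10⁻⁹ / 5.59 × 10⁵¹ = 3.78 × 10⁻⁶¹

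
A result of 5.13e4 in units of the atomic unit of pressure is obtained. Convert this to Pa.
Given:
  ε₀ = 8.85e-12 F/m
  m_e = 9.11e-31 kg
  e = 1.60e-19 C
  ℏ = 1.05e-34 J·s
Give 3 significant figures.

One atomic unit of pressure: P_au = E_h/a₀³ = m_e⁴e¹⁰/((4πε₀)⁵ℏ⁸) = 3.01e13 Pa.
5.13e4 × 3.01e13 Pa = 1.55e18 Pa

1.55e18 Pa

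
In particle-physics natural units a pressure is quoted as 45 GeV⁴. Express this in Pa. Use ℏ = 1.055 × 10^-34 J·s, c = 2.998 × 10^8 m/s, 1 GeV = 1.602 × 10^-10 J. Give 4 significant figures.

9.367 × 10^38 Pa

Pressure is [E]/[L]³ = [E]⁴/(ℏc)³.
1 GeV⁴ → 1/(ℏc)³ × (1 GeV in J)⁴ = 2.082 × 10^37 Pa.
Result: 45 × 2.082 × 10^37 = 9.367 × 10^38 Pa.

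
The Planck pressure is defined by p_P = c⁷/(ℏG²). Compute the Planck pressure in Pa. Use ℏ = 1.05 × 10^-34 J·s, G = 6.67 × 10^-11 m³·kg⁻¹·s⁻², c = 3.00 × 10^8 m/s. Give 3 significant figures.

4.68 × 10^113 Pa

p_P = c⁷/(ℏG²)
  = 2.19 × 10^59 / 4.67 × 10^-55
  = 4.68 × 10^113 Pa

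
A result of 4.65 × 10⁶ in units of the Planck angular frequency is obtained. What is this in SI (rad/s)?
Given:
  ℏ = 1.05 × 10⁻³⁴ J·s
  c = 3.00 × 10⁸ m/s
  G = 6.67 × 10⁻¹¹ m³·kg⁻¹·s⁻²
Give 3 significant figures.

8.66 × 10⁴⁹ rad/s

One Planck angular frequency: ω_P = √(c⁵/(ℏG)) = 1.86 × 10⁴³ rad/s.
4.65 × 10⁶ × 1.86 × 10⁴³ rad/s = 8.66 × 10⁴⁹ rad/s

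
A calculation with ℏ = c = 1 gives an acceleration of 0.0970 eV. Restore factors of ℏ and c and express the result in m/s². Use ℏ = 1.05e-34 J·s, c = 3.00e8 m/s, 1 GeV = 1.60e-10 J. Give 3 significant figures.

Acceleration is [L]/[T]² = c·[E]/ℏ.
1 GeV → c/ℏ × (1 GeV in J) = 4.57e32 m/s².
Convert the energy scale: 0.0970 eV = 9.70e-11 GeV.
Result: 9.70e-11 × 4.57e32 = 4.43e22 m/s².

4.43e22 m/s²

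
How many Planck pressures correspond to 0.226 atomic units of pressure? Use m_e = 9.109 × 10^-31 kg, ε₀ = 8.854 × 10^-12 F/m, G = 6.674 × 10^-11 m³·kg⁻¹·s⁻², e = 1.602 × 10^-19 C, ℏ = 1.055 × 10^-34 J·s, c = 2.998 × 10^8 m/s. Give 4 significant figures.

atomic unit of pressure: P_au = E_h/a₀³ = m_e⁴e¹⁰/((4πε₀)⁵ℏ⁸) = 2.929 × 10^13 Pa
Planck pressure: p_P = c⁷/(ℏG²) = 4.632 × 10^113 Pa
0.226 × 2.929 × 10^13 / 4.632 × 10^113 = 1.429 × 10^-101

1.429 × 10^-101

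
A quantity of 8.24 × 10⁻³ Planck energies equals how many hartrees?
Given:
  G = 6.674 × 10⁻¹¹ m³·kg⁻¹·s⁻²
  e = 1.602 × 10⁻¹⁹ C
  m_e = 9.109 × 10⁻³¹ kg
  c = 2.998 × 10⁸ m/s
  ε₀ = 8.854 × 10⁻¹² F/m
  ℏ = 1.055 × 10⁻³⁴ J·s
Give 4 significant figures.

Planck energy: E_P = √(ℏc⁵/G) = 1.957 × 10⁹ J
hartree: E_h = m_e e⁴/(4πε₀ℏ)² = 4.354 × 10⁻¹⁸ J
8.24 × 10⁻³ × 1.957 × 10⁹ / 4.354 × 10⁻¹⁸ = 3.703 × 10²⁴

3.703 × 10²⁴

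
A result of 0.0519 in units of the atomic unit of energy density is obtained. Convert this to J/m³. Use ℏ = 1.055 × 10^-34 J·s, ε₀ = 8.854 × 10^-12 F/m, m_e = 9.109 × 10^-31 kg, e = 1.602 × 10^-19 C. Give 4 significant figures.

1.520 × 10^12 J/m³

One atomic unit of energy density: u_au = E_h/a₀³ = m_e⁴e¹⁰/((4πε₀)⁵ℏ⁸) = 2.929 × 10^13 J/m³.
0.0519 × 2.929 × 10^13 J/m³ = 1.520 × 10^12 J/m³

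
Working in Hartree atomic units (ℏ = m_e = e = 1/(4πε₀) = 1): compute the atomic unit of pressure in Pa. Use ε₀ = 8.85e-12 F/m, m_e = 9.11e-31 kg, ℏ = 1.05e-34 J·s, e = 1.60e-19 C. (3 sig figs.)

Dimensional analysis gives P_au = E_h/a₀³ = m_e⁴e¹⁰/((4πε₀)⁵ℏ⁸).
E_h = 4.38e-18 J
a₀ = 5.26e-11 m
E_h/a₀³ = 3.01e13 Pa

3.01e13 Pa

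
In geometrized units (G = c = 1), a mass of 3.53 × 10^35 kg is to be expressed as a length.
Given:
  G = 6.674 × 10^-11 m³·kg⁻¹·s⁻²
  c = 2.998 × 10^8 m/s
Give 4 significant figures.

2.621 × 10^8 m

In G = c = 1 units mass has dimensions of length; the conversion factor is G/c².
3.53 × 10^35 kg × (G/c²) = 2.621 × 10^8 m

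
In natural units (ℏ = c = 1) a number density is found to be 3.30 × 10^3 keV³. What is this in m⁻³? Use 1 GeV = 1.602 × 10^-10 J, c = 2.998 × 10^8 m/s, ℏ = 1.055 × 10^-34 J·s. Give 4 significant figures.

4.288 × 10^32 m⁻³

Number density is [L]⁻³ = [E]³/(ℏc)³.
1 GeV³ → 1/(ℏc)³ × (1 GeV in J)³ = 1.299 × 10^47 m⁻³.
Convert the energy scale: 3.30 × 10^3 keV³ = 3.30 × 10^-15 GeV³.
Result: 3.30 × 10^-15 × 1.299 × 10^47 = 4.288 × 10^32 m⁻³.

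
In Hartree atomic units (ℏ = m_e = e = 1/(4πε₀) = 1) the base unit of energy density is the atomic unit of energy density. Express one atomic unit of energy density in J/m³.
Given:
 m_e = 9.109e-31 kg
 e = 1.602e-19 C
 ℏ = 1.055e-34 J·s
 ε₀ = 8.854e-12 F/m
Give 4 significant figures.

u_au = E_h/a₀³ = m_e⁴e¹⁰/((4πε₀)⁵ℏ⁸)
E_h = 4.354e-18 J
a₀ = 5.297e-11 m
E_h/a₀³ = 2.929e13 J/m³

2.929e13 J/m³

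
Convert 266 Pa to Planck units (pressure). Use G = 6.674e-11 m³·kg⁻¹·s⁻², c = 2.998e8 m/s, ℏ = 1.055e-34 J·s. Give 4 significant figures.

Planck pressure: p_P = c⁷/(ℏG²) = 4.632e113 Pa.
266 / 4.632e113 = 5.742e-112

5.742e-112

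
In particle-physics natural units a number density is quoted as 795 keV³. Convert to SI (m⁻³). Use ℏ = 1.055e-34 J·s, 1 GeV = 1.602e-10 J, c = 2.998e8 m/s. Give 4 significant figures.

1.033e32 m⁻³

Number density is [L]⁻³ = [E]³/(ℏc)³.
1 GeV³ → 1/(ℏc)³ × (1 GeV in J)³ = 1.299e47 m⁻³.
Convert the energy scale: 795 keV³ = 7.95e-16 GeV³.
Result: 7.95e-16 × 1.299e47 = 1.033e32 m⁻³.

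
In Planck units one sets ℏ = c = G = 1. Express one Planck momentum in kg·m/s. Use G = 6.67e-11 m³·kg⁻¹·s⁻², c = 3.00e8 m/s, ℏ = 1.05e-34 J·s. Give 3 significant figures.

p_P = √(ℏc³/G)
  = √(42.5)
  = 6.52 kg·m/s

6.52 kg·m/s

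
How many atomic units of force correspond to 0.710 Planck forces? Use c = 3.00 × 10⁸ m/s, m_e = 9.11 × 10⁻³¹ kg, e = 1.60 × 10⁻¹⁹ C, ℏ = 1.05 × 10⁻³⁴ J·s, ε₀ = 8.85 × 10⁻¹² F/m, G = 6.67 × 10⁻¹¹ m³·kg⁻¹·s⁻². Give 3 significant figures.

Planck force: F_P = c⁴/G = 1.21 × 10⁴⁴ N
atomic unit of force: F_au = E_h/a₀ = m_e²e⁶/((4πε₀)³ℏ⁴) = 8.33 × 10⁻⁸ N
0.710 × 1.21 × 10⁴⁴ / 8.33 × 10⁻⁸ = 1.04 × 10⁵¹

1.04 × 10⁵¹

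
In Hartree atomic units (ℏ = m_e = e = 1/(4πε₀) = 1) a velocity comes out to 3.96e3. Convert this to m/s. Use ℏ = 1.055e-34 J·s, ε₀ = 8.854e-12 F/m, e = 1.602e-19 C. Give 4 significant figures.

8.658e9 m/s

One atomic unit of velocity: v_au = e²/(4πε₀ℏ) = 2.186e6 m/s.
3.96e3 × 2.186e6 m/s = 8.658e9 m/s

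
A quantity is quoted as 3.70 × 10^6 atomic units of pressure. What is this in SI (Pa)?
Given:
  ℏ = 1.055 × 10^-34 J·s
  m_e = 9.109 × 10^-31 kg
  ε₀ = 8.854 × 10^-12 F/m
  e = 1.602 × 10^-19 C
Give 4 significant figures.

One atomic unit of pressure: P_au = E_h/a₀³ = m_e⁴e¹⁰/((4πε₀)⁵ℏ⁸) = 2.929 × 10^13 Pa.
3.70 × 10^6 × 2.929 × 10^13 Pa = 1.084 × 10^20 Pa

1.084 × 10^20 Pa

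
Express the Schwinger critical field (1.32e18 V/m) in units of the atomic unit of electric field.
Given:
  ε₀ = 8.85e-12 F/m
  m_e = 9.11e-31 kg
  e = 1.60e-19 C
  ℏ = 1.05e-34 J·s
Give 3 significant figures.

2.54e6

atomic unit of electric field: E_au = E_h/(e a₀) = m_e²e⁵/((4πε₀)³ℏ⁴) = 5.20e11 V/m.
1.32e18 / 5.20e11 = 2.54e6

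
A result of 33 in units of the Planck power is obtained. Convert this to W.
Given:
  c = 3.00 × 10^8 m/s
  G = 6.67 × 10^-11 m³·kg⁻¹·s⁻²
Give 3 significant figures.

1.20 × 10^54 W

One Planck power: P_P = c⁵/G = 3.64 × 10^52 W.
33 × 3.64 × 10^52 W = 1.20 × 10^54 W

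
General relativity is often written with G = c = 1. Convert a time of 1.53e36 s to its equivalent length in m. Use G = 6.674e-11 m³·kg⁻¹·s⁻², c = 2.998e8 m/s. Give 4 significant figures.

Time → length via c.
1.53e36 s × (c) = 4.587e44 m

4.587e44 m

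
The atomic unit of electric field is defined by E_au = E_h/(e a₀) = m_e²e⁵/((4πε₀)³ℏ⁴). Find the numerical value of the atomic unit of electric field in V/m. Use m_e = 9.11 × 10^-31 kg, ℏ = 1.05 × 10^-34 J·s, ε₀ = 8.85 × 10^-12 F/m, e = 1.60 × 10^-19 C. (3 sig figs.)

E_au = E_h/(e a₀) = m_e²e⁵/((4πε₀)³ℏ⁴)
E_h = 4.38 × 10^-18 J
a₀ = 5.26 × 10^-11 m
E_h/(e·a₀) = 5.20 × 10^11 V/m

5.20 × 10^11 V/m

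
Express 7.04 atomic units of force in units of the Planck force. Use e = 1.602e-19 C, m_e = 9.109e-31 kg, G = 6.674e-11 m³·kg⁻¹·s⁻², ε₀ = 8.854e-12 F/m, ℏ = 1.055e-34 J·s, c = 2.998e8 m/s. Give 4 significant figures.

4.781e-51

atomic unit of force: F_au = E_h/a₀ = m_e²e⁶/((4πε₀)³ℏ⁴) = 8.220e-8 N
Planck force: F_P = c⁴/G = 1.210e44 N
7.04 × 8.220e-8 / 1.210e44 = 4.781e-51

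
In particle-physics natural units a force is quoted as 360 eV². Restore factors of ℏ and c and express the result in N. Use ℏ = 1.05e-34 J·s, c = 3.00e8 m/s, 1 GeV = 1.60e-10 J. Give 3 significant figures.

Force is [E]/[L] = [E]²/(ℏc); restore (ℏc)⁻¹.
1 GeV² → 1/(ℏc) × (1 GeV in J)² = 8.13e5 N.
Convert the energy scale: 360 eV² = 3.60e-16 GeV².
Result: 3.60e-16 × 8.13e5 = 2.93e-10 N.

2.93e-10 N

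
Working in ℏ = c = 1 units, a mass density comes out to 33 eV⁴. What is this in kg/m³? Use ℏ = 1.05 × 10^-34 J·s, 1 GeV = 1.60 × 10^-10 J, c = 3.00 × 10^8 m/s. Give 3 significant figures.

7.69 × 10^-15 kg/m³

Mass density is [E]/(c²[L]³) = [E]⁴/(ℏ³c⁵).
1 GeV⁴ → 1/(ℏ³c⁵) × (1 GeV in J)⁴ = 2.33 × 10^20 kg/m³.
Convert the energy scale: 33 eV⁴ = 3.30 × 10^-35 GeV⁴.
Result: 3.30 × 10^-35 × 2.33 × 10^20 = 7.69 × 10^-15 kg/m³.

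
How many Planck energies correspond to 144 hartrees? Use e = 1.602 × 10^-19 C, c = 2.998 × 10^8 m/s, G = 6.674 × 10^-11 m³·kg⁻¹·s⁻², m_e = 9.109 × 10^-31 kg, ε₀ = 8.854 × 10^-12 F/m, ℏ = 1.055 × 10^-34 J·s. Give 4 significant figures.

hartree: E_h = m_e e⁴/(4πε₀ℏ)² = 4.354 × 10^-18 J
Planck energy: E_P = √(ℏc⁵/G) = 1.957 × 10^9 J
144 × 4.354 × 10^-18 / 1.957 × 10^9 = 3.205 × 10^-25

3.205 × 10^-25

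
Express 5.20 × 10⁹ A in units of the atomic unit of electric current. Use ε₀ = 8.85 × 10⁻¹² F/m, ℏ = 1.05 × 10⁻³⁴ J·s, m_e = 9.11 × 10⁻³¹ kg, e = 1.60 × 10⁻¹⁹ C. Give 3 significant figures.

7.79 × 10¹¹

atomic unit of electric current: I_au = e E_h/ℏ = m_e e⁵/((4πε₀)²ℏ³) = 6.67 × 10⁻³ A.
5.20 × 10⁹ / 6.67 × 10⁻³ = 7.79 × 10¹¹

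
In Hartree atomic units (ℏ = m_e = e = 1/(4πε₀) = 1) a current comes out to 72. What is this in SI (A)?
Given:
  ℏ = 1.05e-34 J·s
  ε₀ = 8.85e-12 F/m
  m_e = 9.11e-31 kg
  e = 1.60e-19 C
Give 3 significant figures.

One atomic unit of electric current: I_au = e E_h/ℏ = m_e e⁵/((4πε₀)²ℏ³) = 6.67e-3 A.
72 × 6.67e-3 A = 0.480 A

0.480 A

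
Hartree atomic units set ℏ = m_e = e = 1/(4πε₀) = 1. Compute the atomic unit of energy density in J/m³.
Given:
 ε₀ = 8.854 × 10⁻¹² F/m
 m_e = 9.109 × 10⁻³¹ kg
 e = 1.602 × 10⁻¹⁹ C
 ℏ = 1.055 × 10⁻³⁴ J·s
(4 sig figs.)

From ℏ = m_e = e = 1/(4πε₀) = 1 the energy density scale is u_au = E_h/a₀³ = m_e⁴e¹⁰/((4πε₀)⁵ℏ⁸).
E_h = 4.354 × 10⁻¹⁸ J
a₀ = 5.297 × 10⁻¹¹ m
E_h/a₀³ = 2.929 × 10¹³ J/m³

2.929 × 10¹³ J/m³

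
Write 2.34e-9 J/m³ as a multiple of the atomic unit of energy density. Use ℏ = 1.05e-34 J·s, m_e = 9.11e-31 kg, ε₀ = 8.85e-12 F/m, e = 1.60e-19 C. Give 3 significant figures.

atomic unit of energy density: u_au = E_h/a₀³ = m_e⁴e¹⁰/((4πε₀)⁵ℏ⁸) = 3.01e13 J/m³.
2.34e-9 / 3.01e13 = 7.77e-23

7.77e-23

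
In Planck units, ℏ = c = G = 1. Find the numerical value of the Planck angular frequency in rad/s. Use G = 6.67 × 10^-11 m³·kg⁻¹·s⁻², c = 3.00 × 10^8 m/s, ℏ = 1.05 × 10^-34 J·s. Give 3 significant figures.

Dimensional analysis gives ω_P = √(c⁵/(ℏG)).
  = √(3.47 × 10^86)
  = 1.86 × 10^43 rad/s

1.86 × 10^43 rad/s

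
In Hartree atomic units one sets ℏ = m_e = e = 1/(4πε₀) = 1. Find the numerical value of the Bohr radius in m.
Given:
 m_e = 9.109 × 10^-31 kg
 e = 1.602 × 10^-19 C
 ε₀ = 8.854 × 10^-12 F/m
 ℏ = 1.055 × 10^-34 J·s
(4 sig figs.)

5.297 × 10^-11 m

a₀ = 4πε₀ℏ²/(m_e e²)
  = 1.238 × 10^-78 / 2.338 × 10^-68
  = 5.297 × 10^-11 m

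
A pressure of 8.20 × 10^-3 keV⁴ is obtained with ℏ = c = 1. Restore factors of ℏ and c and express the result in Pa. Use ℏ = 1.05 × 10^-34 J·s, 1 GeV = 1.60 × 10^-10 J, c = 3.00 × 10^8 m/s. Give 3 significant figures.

1.72 × 10^11 Pa

Pressure is [E]/[L]³ = [E]⁴/(ℏc)³.
1 GeV⁴ → 1/(ℏc)³ × (1 GeV in J)⁴ = 2.10 × 10^37 Pa.
Convert the energy scale: 8.20 × 10^-3 keV⁴ = 8.20 × 10^-27 GeV⁴.
Result: 8.20 × 10^-27 × 2.10 × 10^37 = 1.72 × 10^11 Pa.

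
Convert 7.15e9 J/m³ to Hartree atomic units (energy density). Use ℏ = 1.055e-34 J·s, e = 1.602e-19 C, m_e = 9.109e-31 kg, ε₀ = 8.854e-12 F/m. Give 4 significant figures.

atomic unit of energy density: u_au = E_h/a₀³ = m_e⁴e¹⁰/((4πε₀)⁵ℏ⁸) = 2.929e13 J/m³.
7.15e9 / 2.929e13 = 2.441e-4

2.441e-4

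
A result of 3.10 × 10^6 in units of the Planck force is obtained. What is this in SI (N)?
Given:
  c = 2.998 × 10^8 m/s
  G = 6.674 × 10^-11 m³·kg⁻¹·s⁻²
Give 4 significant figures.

3.752 × 10^50 N

One Planck force: F_P = c⁴/G = 1.210 × 10^44 N.
3.10 × 10^6 × 1.210 × 10^44 N = 3.752 × 10^50 N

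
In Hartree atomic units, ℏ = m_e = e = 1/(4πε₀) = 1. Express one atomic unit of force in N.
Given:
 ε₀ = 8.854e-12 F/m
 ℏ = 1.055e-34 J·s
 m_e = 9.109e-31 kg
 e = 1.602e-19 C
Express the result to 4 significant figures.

8.220e-8 N

Dimensional analysis gives F_au = E_h/a₀ = m_e²e⁶/((4πε₀)³ℏ⁴).
E_h = 4.354e-18 J
a₀ = 5.297e-11 m
E_h/a₀ = 8.220e-8 N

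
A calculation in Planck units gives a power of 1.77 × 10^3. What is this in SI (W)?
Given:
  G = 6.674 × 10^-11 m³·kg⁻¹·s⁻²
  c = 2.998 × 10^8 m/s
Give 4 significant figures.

6.423 × 10^55 W

One Planck power: P_P = c⁵/G = 3.629 × 10^52 W.
1.77 × 10^3 × 3.629 × 10^52 W = 6.423 × 10^55 W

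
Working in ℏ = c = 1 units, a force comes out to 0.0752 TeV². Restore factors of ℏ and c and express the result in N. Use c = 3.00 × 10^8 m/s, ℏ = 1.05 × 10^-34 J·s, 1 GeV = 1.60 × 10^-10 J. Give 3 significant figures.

6.11 × 10^10 N

Force is [E]/[L] = [E]²/(ℏc); restore (ℏc)⁻¹.
1 GeV² → 1/(ℏc) × (1 GeV in J)² = 8.13 × 10^5 N.
Convert the energy scale: 0.0752 TeV² = 7.52 × 10^4 GeV².
Result: 7.52 × 10^4 × 8.13 × 10^5 = 6.11 × 10^10 N.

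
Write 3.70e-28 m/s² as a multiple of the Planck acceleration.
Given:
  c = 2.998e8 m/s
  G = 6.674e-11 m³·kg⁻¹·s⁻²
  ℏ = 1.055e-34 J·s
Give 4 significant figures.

Planck acceleration: a_P = √(c⁷/(ℏG)) = 5.560e51 m/s².
3.70e-28 / 5.560e51 = 6.654e-80

6.654e-80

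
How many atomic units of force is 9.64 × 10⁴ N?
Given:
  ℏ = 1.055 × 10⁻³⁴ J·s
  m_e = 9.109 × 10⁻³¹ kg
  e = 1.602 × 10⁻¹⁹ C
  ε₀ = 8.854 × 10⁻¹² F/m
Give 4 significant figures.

atomic unit of force: F_au = E_h/a₀ = m_e²e⁶/((4πε₀)³ℏ⁴) = 8.220 × 10⁻⁸ N.
9.64 × 10⁴ / 8.220 × 10⁻⁸ = 1.173 × 10¹²

1.173 × 10¹²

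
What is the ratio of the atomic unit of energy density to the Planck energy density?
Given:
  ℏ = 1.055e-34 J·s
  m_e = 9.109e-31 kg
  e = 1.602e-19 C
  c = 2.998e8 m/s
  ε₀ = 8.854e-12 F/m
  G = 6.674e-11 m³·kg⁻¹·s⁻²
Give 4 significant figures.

6.323e-101

atomic unit of energy density: u_au = E_h/a₀³ = m_e⁴e¹⁰/((4πε₀)⁵ℏ⁸) = 2.929e13 J/m³
Planck energy density: u_P = c⁷/(ℏG²) = 4.632e113 J/m³
ratio = 2.929e13 / 4.632e113 = 6.323e-101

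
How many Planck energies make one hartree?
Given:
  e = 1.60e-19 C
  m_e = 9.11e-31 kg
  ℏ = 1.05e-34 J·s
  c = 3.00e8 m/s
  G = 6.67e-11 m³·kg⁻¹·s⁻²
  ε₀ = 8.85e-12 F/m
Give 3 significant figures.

hartree: E_h = m_e e⁴/(4πε₀ℏ)² = 4.38e-18 J
Planck energy: E_P = √(ℏc⁵/G) = 1.96e9 J
ratio = 4.38e-18 / 1.96e9 = 2.24e-27

2.24e-27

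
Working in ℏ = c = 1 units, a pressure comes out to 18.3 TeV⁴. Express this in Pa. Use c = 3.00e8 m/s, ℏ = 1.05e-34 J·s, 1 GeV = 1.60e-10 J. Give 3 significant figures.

3.84e50 Pa

Pressure is [E]/[L]³ = [E]⁴/(ℏc)³.
1 GeV⁴ → 1/(ℏc)³ × (1 GeV in J)⁴ = 2.10e37 Pa.
Convert the energy scale: 18.3 TeV⁴ = 1.83e13 GeV⁴.
Result: 1.83e13 × 2.10e37 = 3.84e50 Pa.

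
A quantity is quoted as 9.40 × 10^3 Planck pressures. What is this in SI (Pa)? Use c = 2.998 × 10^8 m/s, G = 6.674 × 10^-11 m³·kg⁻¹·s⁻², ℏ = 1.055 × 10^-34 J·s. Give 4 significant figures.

4.354 × 10^117 Pa

One Planck pressure: p_P = c⁷/(ℏG²) = 4.632 × 10^113 Pa.
9.40 × 10^3 × 4.632 × 10^113 Pa = 4.354 × 10^117 Pa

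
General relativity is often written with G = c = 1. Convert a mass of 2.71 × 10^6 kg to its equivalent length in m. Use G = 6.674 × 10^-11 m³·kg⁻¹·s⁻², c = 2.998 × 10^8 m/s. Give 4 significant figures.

In G = c = 1 units mass has dimensions of length; the conversion factor is G/c².
2.71 × 10^6 kg × (G/c²) = 2.012 × 10^-21 m

2.012 × 10^-21 m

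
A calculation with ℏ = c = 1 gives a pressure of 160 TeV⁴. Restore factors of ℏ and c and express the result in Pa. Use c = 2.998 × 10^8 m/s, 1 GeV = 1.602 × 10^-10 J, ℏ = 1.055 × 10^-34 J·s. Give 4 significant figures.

3.331 × 10^51 Pa

Pressure is [E]/[L]³ = [E]⁴/(ℏc)³.
1 GeV⁴ → 1/(ℏc)³ × (1 GeV in J)⁴ = 2.082 × 10^37 Pa.
Convert the energy scale: 160 TeV⁴ = 1.60 × 10^14 GeV⁴.
Result: 1.60 × 10^14 × 2.082 × 10^37 = 3.331 × 10^51 Pa.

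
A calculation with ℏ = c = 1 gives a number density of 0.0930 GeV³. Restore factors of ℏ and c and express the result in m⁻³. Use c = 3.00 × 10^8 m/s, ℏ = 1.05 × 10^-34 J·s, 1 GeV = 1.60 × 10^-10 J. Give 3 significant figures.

1.22 × 10^46 m⁻³

Number density is [L]⁻³ = [E]³/(ℏc)³.
1 GeV³ → 1/(ℏc)³ × (1 GeV in J)³ = 1.31 × 10^47 m⁻³.
Result: 0.0930 × 1.31 × 10^47 = 1.22 × 10^46 m⁻³.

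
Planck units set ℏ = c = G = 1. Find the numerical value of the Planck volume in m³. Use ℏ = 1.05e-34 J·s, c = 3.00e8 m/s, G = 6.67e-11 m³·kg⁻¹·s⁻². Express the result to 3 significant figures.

4.18e-105 m³

Dimensional analysis gives V_P = (ℏG/c³)^(3/2).
  = √(1.75e-209)
  = 4.18e-105 m³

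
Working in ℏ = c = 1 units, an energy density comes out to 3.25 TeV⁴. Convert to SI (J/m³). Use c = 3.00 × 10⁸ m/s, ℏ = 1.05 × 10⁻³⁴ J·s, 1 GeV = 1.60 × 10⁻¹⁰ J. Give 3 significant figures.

6.81 × 10⁴⁹ J/m³

[E]/[L]³ = [E]⁴/(ℏc)³; restore (ℏc)⁻³.
1 GeV⁴ → 1/(ℏc)³ × (1 GeV in J)⁴ = 2.10 × 10³⁷ J/m³.
Convert the energy scale: 3.25 TeV⁴ = 3.25 × 10¹² GeV⁴.
Result: 3.25 × 10¹² × 2.10 × 10³⁷ = 6.81 × 10⁴⁹ J/m³.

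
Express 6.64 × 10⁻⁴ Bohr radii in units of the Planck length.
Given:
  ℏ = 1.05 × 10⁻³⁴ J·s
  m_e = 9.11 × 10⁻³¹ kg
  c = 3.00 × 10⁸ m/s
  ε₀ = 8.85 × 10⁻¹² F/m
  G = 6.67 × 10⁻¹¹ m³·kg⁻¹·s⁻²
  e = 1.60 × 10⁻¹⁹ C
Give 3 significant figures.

Bohr radius: a₀ = 4πε₀ℏ²/(m_e e²) = 5.26 × 10⁻¹¹ m
Planck length: ℓ_P = √(ℏG/c³) = 1.61 × 10⁻³⁵ m
6.64 × 10⁻⁴ × 5.26 × 10⁻¹¹ / 1.61 × 10⁻³⁵ = 2.17 × 10²¹

2.17 × 10²¹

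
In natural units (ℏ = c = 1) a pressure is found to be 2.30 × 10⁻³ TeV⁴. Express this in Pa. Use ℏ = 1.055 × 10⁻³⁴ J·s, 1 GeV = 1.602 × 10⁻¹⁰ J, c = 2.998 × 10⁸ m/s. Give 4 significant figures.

Pressure is [E]/[L]³ = [E]⁴/(ℏc)³.
1 GeV⁴ → 1/(ℏc)³ × (1 GeV in J)⁴ = 2.082 × 10³⁷ Pa.
Convert the energy scale: 2.30 × 10⁻³ TeV⁴ = 2.30 × 10⁹ GeV⁴.
Result: 2.30 × 10⁹ × 2.082 × 10³⁷ = 4.788 × 10⁴⁶ Pa.

4.788 × 10⁴⁶ Pa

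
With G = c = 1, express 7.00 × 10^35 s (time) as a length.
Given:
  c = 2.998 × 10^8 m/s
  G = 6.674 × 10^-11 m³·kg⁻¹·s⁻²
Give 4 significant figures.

2.099 × 10^44 m

Time → length via c.
7.00 × 10^35 s × (c) = 2.099 × 10^44 m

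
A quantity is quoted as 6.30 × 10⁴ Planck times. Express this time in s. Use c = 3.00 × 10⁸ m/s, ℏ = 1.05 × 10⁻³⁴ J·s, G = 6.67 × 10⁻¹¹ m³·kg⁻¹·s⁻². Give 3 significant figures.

One Planck time: t_P = √(ℏG/c⁵) = 5.37 × 10⁻⁴⁴ s.
6.30 × 10⁴ × 5.37 × 10⁻⁴⁴ s = 3.38 × 10⁻³⁹ s

3.38 × 10⁻³⁹ s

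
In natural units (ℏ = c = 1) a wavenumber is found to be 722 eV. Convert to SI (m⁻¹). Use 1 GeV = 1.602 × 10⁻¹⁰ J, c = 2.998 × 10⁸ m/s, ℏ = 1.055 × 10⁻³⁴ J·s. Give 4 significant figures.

3.657 × 10⁹ m⁻¹

Inverse length is [E]/(ℏc).
1 GeV → 1/(ℏc) × (1 GeV in J) = 5.065 × 10¹⁵ m⁻¹.
Convert the energy scale: 722 eV = 7.22 × 10⁻⁷ GeV.
Result: 7.22 × 10⁻⁷ × 5.065 × 10¹⁵ = 3.657 × 10⁹ m⁻¹.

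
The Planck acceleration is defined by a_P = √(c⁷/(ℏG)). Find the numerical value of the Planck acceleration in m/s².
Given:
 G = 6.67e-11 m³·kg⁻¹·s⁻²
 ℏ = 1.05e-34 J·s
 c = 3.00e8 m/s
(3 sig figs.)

5.59e51 m/s²

a_P = √(c⁷/(ℏG))
  = √(3.12e103)
  = 5.59e51 m/s²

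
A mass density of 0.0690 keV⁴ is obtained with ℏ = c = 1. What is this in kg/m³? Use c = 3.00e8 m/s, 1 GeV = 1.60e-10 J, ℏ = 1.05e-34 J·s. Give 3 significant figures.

Mass density is [E]/(c²[L]³) = [E]⁴/(ℏ³c⁵).
1 GeV⁴ → 1/(ℏ³c⁵) × (1 GeV in J)⁴ = 2.33e20 kg/m³.
Convert the energy scale: 0.0690 keV⁴ = 6.90e-26 GeV⁴.
Result: 6.90e-26 × 2.33e20 = 1.61e-5 kg/m³.

1.61e-5 kg/m³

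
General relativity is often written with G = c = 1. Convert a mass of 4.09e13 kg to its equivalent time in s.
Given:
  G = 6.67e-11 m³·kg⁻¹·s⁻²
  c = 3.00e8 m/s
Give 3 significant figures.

1.01e-22 s

Mass → time via G/c³.
4.09e13 kg × (G/c³) = 1.01e-22 s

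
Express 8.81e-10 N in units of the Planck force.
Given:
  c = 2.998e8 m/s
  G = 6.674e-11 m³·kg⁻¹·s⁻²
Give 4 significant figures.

Planck force: F_P = c⁴/G = 1.210e44 N.
8.81e-10 / 1.210e44 = 7.278e-54

7.278e-54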